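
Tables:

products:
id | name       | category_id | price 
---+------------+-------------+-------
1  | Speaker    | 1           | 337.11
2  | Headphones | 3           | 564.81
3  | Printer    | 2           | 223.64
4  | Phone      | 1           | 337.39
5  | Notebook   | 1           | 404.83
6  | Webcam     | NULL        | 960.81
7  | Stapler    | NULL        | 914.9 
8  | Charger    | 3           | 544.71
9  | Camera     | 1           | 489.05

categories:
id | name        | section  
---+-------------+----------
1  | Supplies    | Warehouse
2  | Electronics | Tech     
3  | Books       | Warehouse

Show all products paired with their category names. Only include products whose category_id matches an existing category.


INNER JOIN keeps only products rows whose category_id matches an id in categories. Walk through each product:
  - product 1 (Speaker): category_id=1 -> matches Supplies
  - product 2 (Headphones): category_id=3 -> matches Books
  - product 3 (Printer): category_id=2 -> matches Electronics
  - product 4 (Phone): category_id=1 -> matches Supplies
  - product 5 (Notebook): category_id=1 -> matches Supplies
  - product 6 (Webcam): category_id=NULL, no match -> dropped
  - product 7 (Stapler): category_id=NULL, no match -> dropped
  - product 8 (Charger): category_id=3 -> matches Books
  - product 9 (Camera): category_id=1 -> matches Supplies
So 2 of 9 rows are dropped.

SQL:
SELECT a.name, b.name AS category
FROM products a
INNER JOIN categories b ON a.category_id = b.id

Result:
name       | category   
-----------+------------
Speaker    | Supplies   
Headphones | Books      
Printer    | Electronics
Phone      | Supplies   
Notebook   | Supplies   
Charger    | Books      
Camera     | Supplies   


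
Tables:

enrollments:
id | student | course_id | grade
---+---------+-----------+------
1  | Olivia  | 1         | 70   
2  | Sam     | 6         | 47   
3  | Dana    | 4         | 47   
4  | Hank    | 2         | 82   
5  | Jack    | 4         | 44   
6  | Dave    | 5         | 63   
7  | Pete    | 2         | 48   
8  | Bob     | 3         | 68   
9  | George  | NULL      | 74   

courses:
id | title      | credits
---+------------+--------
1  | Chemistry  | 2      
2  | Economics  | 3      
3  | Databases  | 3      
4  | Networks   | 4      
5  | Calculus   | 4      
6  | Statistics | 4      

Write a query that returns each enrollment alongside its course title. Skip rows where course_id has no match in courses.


INNER JOIN keeps only enrollments rows whose course_id matches an id in courses. Walk through each enrollment:
  - enrollment 1 (Olivia): course_id=1 -> matches Chemistry
  - enrollment 2 (Sam): course_id=6 -> matches Statistics
  - enrollment 3 (Dana): course_id=4 -> matches Networks
  - enrollment 4 (Hank): course_id=2 -> matches Economics
  - enrollment 5 (Jack): course_id=4 -> matches Networks
  - enrollment 6 (Dave): course_id=5 -> matches Calculus
  - enrollment 7 (Pete): course_id=2 -> matches Economics
  - enrollment 8 (Bob): course_id=3 -> matches Databases
  - enrollment 9 (George): course_id=NULL, no match -> dropped
So 1 of 9 rows is dropped.

SQL:
SELECT a.student, b.title AS course
FROM enrollments a
INNER JOIN courses b ON a.course_id = b.id

Result:
student | course    
--------+-----------
Olivia  | Chemistry 
Sam     | Statistics
Dana    | Networks  
Hank    | Economics 
Jack    | Networks  
Dave    | Calculus  
Pete    | Economics 
Bob     | Databases 


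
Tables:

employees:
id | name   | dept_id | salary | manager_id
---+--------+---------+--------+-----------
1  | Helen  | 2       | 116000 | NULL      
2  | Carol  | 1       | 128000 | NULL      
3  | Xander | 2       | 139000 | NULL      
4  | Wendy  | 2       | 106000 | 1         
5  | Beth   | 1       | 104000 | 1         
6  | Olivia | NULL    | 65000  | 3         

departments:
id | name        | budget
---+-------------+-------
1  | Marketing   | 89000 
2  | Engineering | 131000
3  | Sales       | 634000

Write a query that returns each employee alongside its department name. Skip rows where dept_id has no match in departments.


INNER JOIN keeps only employees rows whose dept_id matches an id in departments. Walk through each employee:
  - employee 1 (Helen): dept_id=2 -> matches Engineering
  - employee 2 (Carol): dept_id=1 -> matches Marketing
  - employee 3 (Xander): dept_id=2 -> matches Engineering
  - employee 4 (Wendy): dept_id=2 -> matches Engineering
  - employee 5 (Beth): dept_id=1 -> matches Marketing
  - employee 6 (Olivia): dept_id=NULL, no match -> dropped
So 1 of 6 rows is dropped.

SQL:
SELECT a.name, b.name AS department
FROM employees a
INNER JOIN departments b ON a.dept_id = b.id

Result:
name   | department 
-------+------------
Helen  | Engineering
Carol  | Marketing  
Xander | Engineering
Wendy  | Engineering
Beth   | Marketing  


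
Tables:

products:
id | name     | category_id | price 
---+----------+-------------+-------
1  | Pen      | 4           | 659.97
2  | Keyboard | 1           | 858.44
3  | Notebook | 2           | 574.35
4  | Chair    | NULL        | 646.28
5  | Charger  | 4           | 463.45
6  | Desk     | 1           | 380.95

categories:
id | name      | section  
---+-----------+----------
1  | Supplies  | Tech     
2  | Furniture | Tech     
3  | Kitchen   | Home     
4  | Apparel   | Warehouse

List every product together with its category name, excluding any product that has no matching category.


INNER JOIN keeps only products rows whose category_id matches an id in categories. Walk through each product:
  - product 1 (Pen): category_id=4 -> matches Apparel
  - product 2 (Keyboard): category_id=1 -> matches Supplies
  - product 3 (Notebook): category_id=2 -> matches Furniture
  - product 4 (Chair): category_id=NULL, no match -> dropped
  - product 5 (Charger): category_id=4 -> matches Apparel
  - product 6 (Desk): category_id=1 -> matches Supplies
So 1 of 6 rows is dropped.

SQL:
SELECT a.name, b.name AS category
FROM products a
INNER JOIN categories b ON a.category_id = b.id

Result:
name     | category 
---------+----------
Pen      | Apparel  
Keyboard | Supplies 
Notebook | Furniture
Charger  | Apparel  
Desk     | Supplies 


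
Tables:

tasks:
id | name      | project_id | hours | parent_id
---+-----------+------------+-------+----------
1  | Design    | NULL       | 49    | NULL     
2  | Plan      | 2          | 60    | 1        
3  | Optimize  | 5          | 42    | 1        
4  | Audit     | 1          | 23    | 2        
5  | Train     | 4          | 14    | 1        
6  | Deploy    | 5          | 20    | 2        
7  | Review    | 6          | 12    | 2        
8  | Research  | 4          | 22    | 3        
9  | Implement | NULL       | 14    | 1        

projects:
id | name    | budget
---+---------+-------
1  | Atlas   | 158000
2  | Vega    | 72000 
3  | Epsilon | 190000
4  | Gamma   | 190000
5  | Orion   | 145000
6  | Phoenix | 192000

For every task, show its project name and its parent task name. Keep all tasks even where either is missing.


Two LEFT JOINs from the same base table tasks: one to projects via project_id, one to tasks itself via parent_id. Both are LEFT so every task is preserved.
Match against projects:
  - task 1 (Design): project_id=NULL, no match -> kept with NULL
  - task 2 (Plan): project_id=2 -> matches Vega
  - task 3 (Optimize): project_id=5 -> matches Orion
  - task 4 (Audit): project_id=1 -> matches Atlas
  - task 5 (Train): project_id=4 -> matches Gamma
  - task 6 (Deploy): project_id=5 -> matches Orion
  - task 7 (Review): project_id=6 -> matches Phoenix
  - task 8 (Research): project_id=4 -> matches Gamma
  - task 9 (Implement): project_id=NULL, no match -> kept with NULL
Match against tasks (self):
  - task 1 (Design): parent_id=NULL -> NULL
  - task 2 (Plan): parent_id=1 -> Design
  - task 3 (Optimize): parent_id=1 -> Design
  - task 4 (Audit): parent_id=2 -> Plan
  - task 5 (Train): parent_id=1 -> Design
  - task 6 (Deploy): parent_id=2 -> Plan
  - task 7 (Review): parent_id=2 -> Plan
  - task 8 (Research): parent_id=3 -> Optimize
  - task 9 (Implement): parent_id=1 -> Design

SQL:
SELECT a.name, b.name AS project, c.name AS parent
FROM tasks a
LEFT JOIN projects b ON a.project_id = b.id
LEFT JOIN tasks c ON a.parent_id = c.id

Result:
name      | project | parent  
----------+---------+---------
Design    | NULL    | NULL    
Plan      | Vega    | Design  
Optimize  | Orion   | Design  
Audit     | Atlas   | Plan    
Train     | Gamma   | Design  
Deploy    | Orion   | Plan    
Review    | Phoenix | Plan    
Research  | Gamma   | Optimize
Implement | NULL    | Design  


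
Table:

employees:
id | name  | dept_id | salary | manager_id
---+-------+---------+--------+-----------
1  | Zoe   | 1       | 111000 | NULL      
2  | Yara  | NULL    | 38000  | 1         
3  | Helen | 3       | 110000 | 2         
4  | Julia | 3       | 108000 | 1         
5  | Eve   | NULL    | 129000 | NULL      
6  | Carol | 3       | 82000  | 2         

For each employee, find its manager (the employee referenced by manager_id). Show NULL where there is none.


This is a self-join: employees is joined to a second copy of itself, matching each row's manager_id to another row's id. Use LEFT JOIN so rows with manager_id=NULL are kept.
  - employee 1 (Zoe): manager_id=NULL -> NULL
  - employee 2 (Yara): manager_id=1 -> Zoe
  - employee 3 (Helen): manager_id=2 -> Yara
  - employee 4 (Julia): manager_id=1 -> Zoe
  - employee 5 (Eve): manager_id=NULL -> NULL
  - employee 6 (Carol): manager_id=2 -> Yara

SQL:
SELECT a.name AS item, b.name AS manager
FROM employees a
LEFT JOIN employees b ON a.manager_id = b.id

Result:
item  | manager
------+--------
Zoe   | NULL   
Yara  | Zoe    
Helen | Yara   
Julia | Zoe    
Eve   | NULL   
Carol | Yara   


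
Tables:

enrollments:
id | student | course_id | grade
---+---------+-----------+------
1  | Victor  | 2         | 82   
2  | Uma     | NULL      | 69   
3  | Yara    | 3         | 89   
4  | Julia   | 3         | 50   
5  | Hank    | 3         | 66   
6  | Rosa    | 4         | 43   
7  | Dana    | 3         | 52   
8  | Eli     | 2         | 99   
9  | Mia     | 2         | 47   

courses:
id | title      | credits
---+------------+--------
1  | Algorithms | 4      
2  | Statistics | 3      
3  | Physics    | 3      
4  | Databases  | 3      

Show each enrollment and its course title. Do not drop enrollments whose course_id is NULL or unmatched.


LEFT JOIN keeps every row from enrollments (the left table); where course_id has no match in courses, the course columns become NULL. Walk through each enrollment:
  - enrollment 1 (Victor): course_id=2 -> matches Statistics
  - enrollment 2 (Uma): course_id=NULL, no match -> kept with NULL
  - enrollment 3 (Yara): course_id=3 -> matches Physics
  - enrollment 4 (Julia): course_id=3 -> matches Physics
  - enrollment 5 (Hank): course_id=3 -> matches Physics
  - enrollment 6 (Rosa): course_id=4 -> matches Databases
  - enrollment 7 (Dana): course_id=3 -> matches Physics
  - enrollment 8 (Eli): course_id=2 -> matches Statistics
  - enrollment 9 (Mia): course_id=2 -> matches Statistics
All 9 rows appear; 1 has NULL course.

SQL:
SELECT a.student, b.title AS course
FROM enrollments a
LEFT JOIN courses b ON a.course_id = b.id

Result:
student | course    
--------+-----------
Victor  | Statistics
Uma     | NULL      
Yara    | Physics   
Julia   | Physics   
Hank    | Physics   
Rosa    | Databases 
Dana    | Physics   
Eli     | Statistics
Mia     | Statistics


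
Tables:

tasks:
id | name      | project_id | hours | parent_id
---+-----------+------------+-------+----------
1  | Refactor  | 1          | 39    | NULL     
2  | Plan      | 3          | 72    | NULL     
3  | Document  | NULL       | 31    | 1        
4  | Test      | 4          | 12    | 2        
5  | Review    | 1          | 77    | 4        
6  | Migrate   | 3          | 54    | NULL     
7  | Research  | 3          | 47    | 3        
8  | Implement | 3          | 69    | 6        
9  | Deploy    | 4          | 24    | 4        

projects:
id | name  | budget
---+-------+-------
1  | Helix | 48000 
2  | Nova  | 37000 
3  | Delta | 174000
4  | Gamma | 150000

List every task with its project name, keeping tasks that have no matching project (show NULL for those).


LEFT JOIN keeps every row from tasks (the left table); where project_id has no match in projects, the project columns become NULL. Walk through each task:
  - task 1 (Refactor): project_id=1 -> matches Helix
  - task 2 (Plan): project_id=3 -> matches Delta
  - task 3 (Document): project_id=NULL, no match -> kept with NULL
  - task 4 (Test): project_id=4 -> matches Gamma
  - task 5 (Review): project_id=1 -> matches Helix
  - task 6 (Migrate): project_id=3 -> matches Delta
  - task 7 (Research): project_id=3 -> matches Delta
  - task 8 (Implement): project_id=3 -> matches Delta
  - task 9 (Deploy): project_id=4 -> matches Gamma
All 9 rows appear; 1 has NULL project.

SQL:
SELECT a.name, b.name AS project
FROM tasks a
LEFT JOIN projects b ON a.project_id = b.id

Result:
name      | project
----------+--------
Refactor  | Helix  
Plan      | Delta  
Document  | NULL   
Test      | Gamma  
Review    | Helix  
Migrate   | Delta  
Research  | Delta  
Implement | Delta  
Deploy    | Gamma  


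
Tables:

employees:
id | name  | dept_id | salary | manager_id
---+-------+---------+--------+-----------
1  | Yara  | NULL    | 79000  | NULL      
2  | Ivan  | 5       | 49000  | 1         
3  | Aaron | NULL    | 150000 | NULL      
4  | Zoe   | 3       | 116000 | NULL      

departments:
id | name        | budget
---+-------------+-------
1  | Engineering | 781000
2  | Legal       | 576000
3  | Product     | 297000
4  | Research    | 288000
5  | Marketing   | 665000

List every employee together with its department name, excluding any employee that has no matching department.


INNER JOIN keeps only employees rows whose dept_id matches an id in departments. Walk through each employee:
  - employee 1 (Yara): dept_id=NULL, no match -> dropped
  - employee 2 (Ivan): dept_id=5 -> matches Marketing
  - employee 3 (Aaron): dept_id=NULL, no match -> dropped
  - employee 4 (Zoe): dept_id=3 -> matches Product
So 2 of 4 rows are dropped.

SQL:
SELECT a.name, b.name AS department
FROM employees a
INNER JOIN departments b ON a.dept_id = b.id

Result:
name | department
-----+-----------
Ivan | Marketing 
Zoe  | Product   


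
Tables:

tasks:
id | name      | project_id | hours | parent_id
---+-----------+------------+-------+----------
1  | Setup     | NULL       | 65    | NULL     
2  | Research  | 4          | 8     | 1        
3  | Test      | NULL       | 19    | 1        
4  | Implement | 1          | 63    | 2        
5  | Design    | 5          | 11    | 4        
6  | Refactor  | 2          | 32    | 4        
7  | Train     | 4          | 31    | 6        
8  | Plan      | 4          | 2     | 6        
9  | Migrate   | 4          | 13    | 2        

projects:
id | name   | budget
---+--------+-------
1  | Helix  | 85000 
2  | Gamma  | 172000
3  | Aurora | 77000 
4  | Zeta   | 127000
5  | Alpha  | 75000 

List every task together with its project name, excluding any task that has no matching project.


INNER JOIN keeps only tasks rows whose project_id matches an id in projects. Walk through each task:
  - task 1 (Setup): project_id=NULL, no match -> dropped
  - task 2 (Research): project_id=4 -> matches Zeta
  - task 3 (Test): project_id=NULL, no match -> dropped
  - task 4 (Implement): project_id=1 -> matches Helix
  - task 5 (Design): project_id=5 -> matches Alpha
  - task 6 (Refactor): project_id=2 -> matches Gamma
  - task 7 (Train): project_id=4 -> matches Zeta
  - task 8 (Plan): project_id=4 -> matches Zeta
  - task 9 (Migrate): project_id=4 -> matches Zeta
So 2 of 9 rows are dropped.

SQL:
SELECT a.name, b.name AS project
FROM tasks a
INNER JOIN projects b ON a.project_id = b.id

Result:
name      | project
----------+--------
Research  | Zeta   
Implement | Helix  
Design    | Alpha  
Refactor  | Gamma  
Train     | Zeta   
Plan      | Zeta   
Migrate   | Zeta   


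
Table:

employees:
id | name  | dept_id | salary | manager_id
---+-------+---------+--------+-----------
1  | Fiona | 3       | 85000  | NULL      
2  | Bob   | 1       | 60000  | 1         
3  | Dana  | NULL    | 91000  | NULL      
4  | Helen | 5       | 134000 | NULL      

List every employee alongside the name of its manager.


This is a self-join: employees is joined to a second copy of itself, matching each row's manager_id to another row's id. Use LEFT JOIN so rows with manager_id=NULL are kept.
  - employee 1 (Fiona): manager_id=NULL -> NULL
  - employee 2 (Bob): manager_id=1 -> Fiona
  - employee 3 (Dana): manager_id=NULL -> NULL
  - employee 4 (Helen): manager_id=NULL -> NULL

SQL:
SELECT a.name AS item, b.name AS manager
FROM employees a
LEFT JOIN employees b ON a.manager_id = b.id

Result:
item  | manager
------+--------
Fiona | NULL   
Bob   | Fiona  
Dana  | NULL   
Helen | NULL   


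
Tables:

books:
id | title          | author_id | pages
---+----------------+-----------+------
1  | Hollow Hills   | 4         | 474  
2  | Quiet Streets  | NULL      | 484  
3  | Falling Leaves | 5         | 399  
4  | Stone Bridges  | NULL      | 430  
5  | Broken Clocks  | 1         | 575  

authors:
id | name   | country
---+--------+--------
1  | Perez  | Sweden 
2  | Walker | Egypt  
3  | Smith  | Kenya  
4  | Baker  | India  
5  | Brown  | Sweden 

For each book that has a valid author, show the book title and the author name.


INNER JOIN keeps only books rows whose author_id matches an id in authors. Walk through each book:
  - book 1 (Hollow Hills): author_id=4 -> matches Baker
  - book 2 (Quiet Streets): author_id=NULL, no match -> dropped
  - book 3 (Falling Leaves): author_id=5 -> matches Brown
  - book 4 (Stone Bridges): author_id=NULL, no match -> dropped
  - book 5 (Broken Clocks): author_id=1 -> matches Perez
So 2 of 5 rows are dropped.

SQL:
SELECT a.title, b.name AS author
FROM books a
INNER JOIN authors b ON a.author_id = b.id

Result:
title          | author
---------------+-------
Hollow Hills   | Baker 
Falling Leaves | Brown 
Broken Clocks  | Perez 


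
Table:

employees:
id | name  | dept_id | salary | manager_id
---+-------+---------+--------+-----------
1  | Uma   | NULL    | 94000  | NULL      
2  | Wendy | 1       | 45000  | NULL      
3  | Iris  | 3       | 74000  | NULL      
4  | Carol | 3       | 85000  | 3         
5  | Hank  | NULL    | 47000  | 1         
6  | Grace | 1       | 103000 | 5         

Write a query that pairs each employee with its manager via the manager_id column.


This is a self-join: employees is joined to a second copy of itself, matching each row's manager_id to another row's id. Use LEFT JOIN so rows with manager_id=NULL are kept.
  - employee 1 (Uma): manager_id=NULL -> NULL
  - employee 2 (Wendy): manager_id=NULL -> NULL
  - employee 3 (Iris): manager_id=NULL -> NULL
  - employee 4 (Carol): manager_id=3 -> Iris
  - employee 5 (Hank): manager_id=1 -> Uma
  - employee 6 (Grace): manager_id=5 -> Hank

SQL:
SELECT a.name AS item, b.name AS manager
FROM employees a
LEFT JOIN employees b ON a.manager_id = b.id

Result:
item  | manager
------+--------
Uma   | NULL   
Wendy | NULL   
Iris  | NULL   
Carol | Iris   
Hank  | Uma    
Grace | Hank   


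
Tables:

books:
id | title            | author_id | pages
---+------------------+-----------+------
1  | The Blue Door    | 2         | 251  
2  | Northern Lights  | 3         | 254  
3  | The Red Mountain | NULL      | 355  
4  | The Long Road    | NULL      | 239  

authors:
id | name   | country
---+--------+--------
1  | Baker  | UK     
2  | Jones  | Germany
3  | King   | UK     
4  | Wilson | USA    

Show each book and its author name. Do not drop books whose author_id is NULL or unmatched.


LEFT JOIN keeps every row from books (the left table); where author_id has no match in authors, the author columns become NULL. Walk through each book:
  - book 1 (The Blue Door): author_id=2 -> matches Jones
  - book 2 (Northern Lights): author_id=3 -> matches King
  - book 3 (The Red Mountain): author_id=NULL, no match -> kept with NULL
  - book 4 (The Long Road): author_id=NULL, no match -> kept with NULL
All 4 rows appear; 2 have NULL author.

SQL:
SELECT a.title, b.name AS author
FROM books a
LEFT JOIN authors b ON a.author_id = b.id

Result:
title            | author
-----------------+-------
The Blue Door    | Jones 
Northern Lights  | King  
The Red Mountain | NULL  
The Long Road    | NULL  


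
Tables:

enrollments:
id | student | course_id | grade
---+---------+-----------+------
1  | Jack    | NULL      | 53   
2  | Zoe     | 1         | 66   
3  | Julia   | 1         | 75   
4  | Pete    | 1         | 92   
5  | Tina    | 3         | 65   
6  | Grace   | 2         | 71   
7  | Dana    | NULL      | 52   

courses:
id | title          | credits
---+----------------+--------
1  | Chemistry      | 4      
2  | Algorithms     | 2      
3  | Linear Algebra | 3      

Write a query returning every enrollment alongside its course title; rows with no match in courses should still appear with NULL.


LEFT JOIN keeps every row from enrollments (the left table); where course_id has no match in courses, the course columns become NULL. Walk through each enrollment:
  - enrollment 1 (Jack): course_id=NULL, no match -> kept with NULL
  - enrollment 2 (Zoe): course_id=1 -> matches Chemistry
  - enrollment 3 (Julia): course_id=1 -> matches Chemistry
  - enrollment 4 (Pete): course_id=1 -> matches Chemistry
  - enrollment 5 (Tina): course_id=3 -> matches Linear Algebra
  - enrollment 6 (Grace): course_id=2 -> matches Algorithms
  - enrollment 7 (Dana): course_id=NULL, no match -> kept with NULL
All 7 rows appear; 2 have NULL course.

SQL:
SELECT a.student, b.title AS course
FROM enrollments a
LEFT JOIN courses b ON a.course_id = b.id

Result:
student | course        
--------+---------------
Jack    | NULL          
Zoe     | Chemistry     
Julia   | Chemistry     
Pete    | Chemistry     
Tina    | Linear Algebra
Grace   | Algorithms    
Dana    | NULL          


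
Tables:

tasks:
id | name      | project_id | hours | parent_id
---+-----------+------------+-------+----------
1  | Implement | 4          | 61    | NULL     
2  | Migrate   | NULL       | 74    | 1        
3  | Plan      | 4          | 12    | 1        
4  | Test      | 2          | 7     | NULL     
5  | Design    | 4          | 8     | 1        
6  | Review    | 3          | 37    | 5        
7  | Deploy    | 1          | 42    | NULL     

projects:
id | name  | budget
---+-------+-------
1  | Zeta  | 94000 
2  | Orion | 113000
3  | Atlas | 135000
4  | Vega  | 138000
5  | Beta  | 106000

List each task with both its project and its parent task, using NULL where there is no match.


Two LEFT JOINs from the same base table tasks: one to projects via project_id, one to tasks itself via parent_id. Both are LEFT so every task is preserved.
Match against projects:
  - task 1 (Implement): project_id=4 -> matches Vega
  - task 2 (Migrate): project_id=NULL, no match -> kept with NULL
  - task 3 (Plan): project_id=4 -> matches Vega
  - task 4 (Test): project_id=2 -> matches Orion
  - task 5 (Design): project_id=4 -> matches Vega
  - task 6 (Review): project_id=3 -> matches Atlas
  - task 7 (Deploy): project_id=1 -> matches Zeta
Match against tasks (self):
  - task 1 (Implement): parent_id=NULL -> NULL
  - task 2 (Migrate): parent_id=1 -> Implement
  - task 3 (Plan): parent_id=1 -> Implement
  - task 4 (Test): parent_id=NULL -> NULL
  - task 5 (Design): parent_id=1 -> Implement
  - task 6 (Review): parent_id=5 -> Design
  - task 7 (Deploy): parent_id=NULL -> NULL

SQL:
SELECT a.name, b.name AS project, c.name AS parent
FROM tasks a
LEFT JOIN projects b ON a.project_id = b.id
LEFT JOIN tasks c ON a.parent_id = c.id

Result:
name      | project | parent   
----------+---------+----------
Implement | Vega    | NULL     
Migrate   | NULL    | Implement
Plan      | Vega    | Implement
Test      | Orion   | NULL     
Design    | Vega    | Implement
Review    | Atlas   | Design   
Deploy    | Zeta    | NULL     


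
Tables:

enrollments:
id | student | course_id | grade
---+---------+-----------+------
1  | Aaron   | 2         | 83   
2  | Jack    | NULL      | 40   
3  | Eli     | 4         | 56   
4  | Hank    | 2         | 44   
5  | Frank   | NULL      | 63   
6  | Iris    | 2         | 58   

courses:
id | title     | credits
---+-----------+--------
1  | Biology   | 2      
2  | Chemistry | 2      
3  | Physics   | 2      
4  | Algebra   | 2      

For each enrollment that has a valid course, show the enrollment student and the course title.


INNER JOIN keeps only enrollments rows whose course_id matches an id in courses. Walk through each enrollment:
  - enrollment 1 (Aaron): course_id=2 -> matches Chemistry
  - enrollment 2 (Jack): course_id=NULL, no match -> dropped
  - enrollment 3 (Eli): course_id=4 -> matches Algebra
  - enrollment 4 (Hank): course_id=2 -> matches Chemistry
  - enrollment 5 (Frank): course_id=NULL, no match -> dropped
  - enrollment 6 (Iris): course_id=2 -> matches Chemistry
So 2 of 6 rows are dropped.

SQL:
SELECT a.student, b.title AS course
FROM enrollments a
INNER JOIN courses b ON a.course_id = b.id

Result:
student | course   
--------+----------
Aaron   | Chemistry
Eli     | Algebra  
Hank    | Chemistry
Iris    | Chemistry


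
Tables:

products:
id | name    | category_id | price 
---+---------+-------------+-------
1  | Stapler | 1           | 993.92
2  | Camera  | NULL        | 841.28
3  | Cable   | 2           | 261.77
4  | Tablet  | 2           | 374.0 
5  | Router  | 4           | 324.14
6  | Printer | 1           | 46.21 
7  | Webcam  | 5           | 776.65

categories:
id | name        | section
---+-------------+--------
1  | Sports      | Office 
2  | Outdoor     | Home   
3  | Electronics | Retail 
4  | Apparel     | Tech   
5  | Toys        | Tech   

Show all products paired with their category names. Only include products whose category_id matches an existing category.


INNER JOIN keeps only products rows whose category_id matches an id in categories. Walk through each product:
  - product 1 (Stapler): category_id=1 -> matches Sports
  - product 2 (Camera): category_id=NULL, no match -> dropped
  - product 3 (Cable): category_id=2 -> matches Outdoor
  - product 4 (Tablet): category_id=2 -> matches Outdoor
  - product 5 (Router): category_id=4 -> matches Apparel
  - product 6 (Printer): category_id=1 -> matches Sports
  - product 7 (Webcam): category_id=5 -> matches Toys
So 1 of 7 rows is dropped.

SQL:
SELECT a.name, b.name AS category
FROM products a
INNER JOIN categories b ON a.category_id = b.id

Result:
name    | category
--------+---------
Stapler | Sports  
Cable   | Outdoor 
Tablet  | Outdoor 
Router  | Apparel 
Printer | Sports  
Webcam  | Toys    


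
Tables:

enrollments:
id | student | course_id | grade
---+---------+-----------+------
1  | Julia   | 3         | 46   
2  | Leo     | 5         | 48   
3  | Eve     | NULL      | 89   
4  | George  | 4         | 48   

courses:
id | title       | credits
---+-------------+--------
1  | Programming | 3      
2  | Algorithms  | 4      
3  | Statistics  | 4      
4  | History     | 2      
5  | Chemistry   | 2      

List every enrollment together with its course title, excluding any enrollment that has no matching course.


INNER JOIN keeps only enrollments rows whose course_id matches an id in courses. Walk through each enrollment:
  - enrollment 1 (Julia): course_id=3 -> matches Statistics
  - enrollment 2 (Leo): course_id=5 -> matches Chemistry
  - enrollment 3 (Eve): course_id=NULL, no match -> dropped
  - enrollment 4 (George): course_id=4 -> matches History
So 1 of 4 rows is dropped.

SQL:
SELECT a.student, b.title AS course
FROM enrollments a
INNER JOIN courses b ON a.course_id = b.id

Result:
student | course    
--------+-----------
Julia   | Statistics
Leo     | Chemistry 
George  | History   


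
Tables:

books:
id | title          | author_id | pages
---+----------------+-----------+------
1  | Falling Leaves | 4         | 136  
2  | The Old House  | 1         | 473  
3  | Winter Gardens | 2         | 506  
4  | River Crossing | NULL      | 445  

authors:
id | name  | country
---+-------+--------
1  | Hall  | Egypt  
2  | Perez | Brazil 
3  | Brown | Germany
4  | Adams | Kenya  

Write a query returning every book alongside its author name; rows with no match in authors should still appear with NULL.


LEFT JOIN keeps every row from books (the left table); where author_id has no match in authors, the author columns become NULL. Walk through each book:
  - book 1 (Falling Leaves): author_id=4 -> matches Adams
  - book 2 (The Old House): author_id=1 -> matches Hall
  - book 3 (Winter Gardens): author_id=2 -> matches Perez
  - book 4 (River Crossing): author_id=NULL, no match -> kept with NULL
All 4 rows appear; 1 has NULL author.

SQL:
SELECT a.title, b.name AS author
FROM books a
LEFT JOIN authors b ON a.author_id = b.id

Result:
title          | author
---------------+-------
Falling Leaves | Adams 
The Old House  | Hall  
Winter Gardens | Perez 
River Crossing | NULL  


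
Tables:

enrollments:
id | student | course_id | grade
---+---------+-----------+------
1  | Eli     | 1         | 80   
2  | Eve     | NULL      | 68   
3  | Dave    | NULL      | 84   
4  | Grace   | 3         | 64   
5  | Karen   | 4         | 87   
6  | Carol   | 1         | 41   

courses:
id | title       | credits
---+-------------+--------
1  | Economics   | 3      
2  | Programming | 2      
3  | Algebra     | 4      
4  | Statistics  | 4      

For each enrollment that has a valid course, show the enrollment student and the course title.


INNER JOIN keeps only enrollments rows whose course_id matches an id in courses. Walk through each enrollment:
  - enrollment 1 (Eli): course_id=1 -> matches Economics
  - enrollment 2 (Eve): course_id=NULL, no match -> dropped
  - enrollment 3 (Dave): course_id=NULL, no match -> dropped
  - enrollment 4 (Grace): course_id=3 -> matches Algebra
  - enrollment 5 (Karen): course_id=4 -> matches Statistics
  - enrollment 6 (Carol): course_id=1 -> matches Economics
So 2 of 6 rows are dropped.

SQL:
SELECT a.student, b.title AS course
FROM enrollments a
INNER JOIN courses b ON a.course_id = b.id

Result:
student | course    
--------+-----------
Eli     | Economics 
Grace   | Algebra   
Karen   | Statistics
Carol   | Economics 


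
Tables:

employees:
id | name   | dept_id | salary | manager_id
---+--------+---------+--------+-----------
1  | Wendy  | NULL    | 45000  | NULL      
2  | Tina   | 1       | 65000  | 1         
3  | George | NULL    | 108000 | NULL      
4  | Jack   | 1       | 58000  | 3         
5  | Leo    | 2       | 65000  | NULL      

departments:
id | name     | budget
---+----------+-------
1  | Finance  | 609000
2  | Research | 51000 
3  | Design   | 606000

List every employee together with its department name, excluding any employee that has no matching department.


INNER JOIN keeps only employees rows whose dept_id matches an id in departments. Walk through each employee:
  - employee 1 (Wendy): dept_id=NULL, no match -> dropped
  - employee 2 (Tina): dept_id=1 -> matches Finance
  - employee 3 (George): dept_id=NULL, no match -> dropped
  - employee 4 (Jack): dept_id=1 -> matches Finance
  - employee 5 (Leo): dept_id=2 -> matches Research
So 2 of 5 rows are dropped.

SQL:
SELECT a.name, b.name AS department
FROM employees a
INNER JOIN departments b ON a.dept_id = b.id

Result:
name | department
-----+-----------
Tina | Finance   
Jack | Finance   
Leo  | Research  


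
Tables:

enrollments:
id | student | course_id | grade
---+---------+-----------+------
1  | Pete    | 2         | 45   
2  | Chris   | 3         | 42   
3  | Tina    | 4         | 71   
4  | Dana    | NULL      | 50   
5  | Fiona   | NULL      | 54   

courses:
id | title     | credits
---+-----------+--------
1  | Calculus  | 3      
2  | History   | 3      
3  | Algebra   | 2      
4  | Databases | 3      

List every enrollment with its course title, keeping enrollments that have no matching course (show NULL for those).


LEFT JOIN keeps every row from enrollments (the left table); where course_id has no match in courses, the course columns become NULL. Walk through each enrollment:
  - enrollment 1 (Pete): course_id=2 -> matches History
  - enrollment 2 (Chris): course_id=3 -> matches Algebra
  - enrollment 3 (Tina): course_id=4 -> matches Databases
  - enrollment 4 (Dana): course_id=NULL, no match -> kept with NULL
  - enrollment 5 (Fiona): course_id=NULL, no match -> kept with NULL
All 5 rows appear; 2 have NULL course.

SQL:
SELECT a.student, b.title AS course
FROM enrollments a
LEFT JOIN courses b ON a.course_id = b.id

Result:
student | course   
--------+----------
Pete    | History  
Chris   | Algebra  
Tina    | Databases
Dana    | NULL     
Fiona   | NULL     


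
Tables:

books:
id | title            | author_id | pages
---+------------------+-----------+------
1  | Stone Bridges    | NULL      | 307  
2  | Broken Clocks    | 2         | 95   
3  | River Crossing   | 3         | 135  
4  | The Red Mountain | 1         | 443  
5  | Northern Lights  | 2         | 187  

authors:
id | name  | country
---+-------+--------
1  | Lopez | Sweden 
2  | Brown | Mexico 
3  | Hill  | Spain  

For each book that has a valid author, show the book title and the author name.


INNER JOIN keeps only books rows whose author_id matches an id in authors. Walk through each book:
  - book 1 (Stone Bridges): author_id=NULL, no match -> dropped
  - book 2 (Broken Clocks): author_id=2 -> matches Brown
  - book 3 (River Crossing): author_id=3 -> matches Hill
  - book 4 (The Red Mountain): author_id=1 -> matches Lopez
  - book 5 (Northern Lights): author_id=2 -> matches Brown
So 1 of 5 rows is dropped.

SQL:
SELECT a.title, b.name AS author
FROM books a
INNER JOIN authors b ON a.author_id = b.id

Result:
title            | author
-----------------+-------
Broken Clocks    | Brown 
River Crossing   | Hill  
The Red Mountain | Lopez 
Northern Lights  | Brown 


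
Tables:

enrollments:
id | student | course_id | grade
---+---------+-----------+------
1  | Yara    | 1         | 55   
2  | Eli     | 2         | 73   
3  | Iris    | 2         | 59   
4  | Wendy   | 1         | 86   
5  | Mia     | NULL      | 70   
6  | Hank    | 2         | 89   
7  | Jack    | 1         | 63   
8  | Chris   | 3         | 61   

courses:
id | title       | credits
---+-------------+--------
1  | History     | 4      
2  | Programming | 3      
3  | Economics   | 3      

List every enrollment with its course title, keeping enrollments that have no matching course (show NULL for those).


LEFT JOIN keeps every row from enrollments (the left table); where course_id has no match in courses, the course columns become NULL. Walk through each enrollment:
  - enrollment 1 (Yara): course_id=1 -> matches History
  - enrollment 2 (Eli): course_id=2 -> matches Programming
  - enrollment 3 (Iris): course_id=2 -> matches Programming
  - enrollment 4 (Wendy): course_id=1 -> matches History
  - enrollment 5 (Mia): course_id=NULL, no match -> kept with NULL
  - enrollment 6 (Hank): course_id=2 -> matches Programming
  - enrollment 7 (Jack): course_id=1 -> matches History
  - enrollment 8 (Chris): course_id=3 -> matches Economics
All 8 rows appear; 1 has NULL course.

SQL:
SELECT a.student, b.title AS course
FROM enrollments a
LEFT JOIN courses b ON a.course_id = b.id

Result:
student | course     
--------+------------
Yara    | History    
Eli     | Programming
Iris    | Programming
Wendy   | History    
Mia     | NULL       
Hank    | Programming
Jack    | History    
Chris   | Economics  


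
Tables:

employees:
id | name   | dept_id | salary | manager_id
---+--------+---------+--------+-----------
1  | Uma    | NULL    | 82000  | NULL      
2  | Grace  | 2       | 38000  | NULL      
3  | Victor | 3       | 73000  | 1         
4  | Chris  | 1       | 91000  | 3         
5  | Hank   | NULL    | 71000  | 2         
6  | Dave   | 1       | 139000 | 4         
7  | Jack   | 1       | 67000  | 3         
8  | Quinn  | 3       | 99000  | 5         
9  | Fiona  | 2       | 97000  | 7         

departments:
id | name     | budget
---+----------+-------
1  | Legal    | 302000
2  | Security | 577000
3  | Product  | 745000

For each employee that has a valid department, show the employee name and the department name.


INNER JOIN keeps only employees rows whose dept_id matches an id in departments. Walk through each employee:
  - employee 1 (Uma): dept_id=NULL, no match -> dropped
  - employee 2 (Grace): dept_id=2 -> matches Security
  - employee 3 (Victor): dept_id=3 -> matches Product
  - employee 4 (Chris): dept_id=1 -> matches Legal
  - employee 5 (Hank): dept_id=NULL, no match -> dropped
  - employee 6 (Dave): dept_id=1 -> matches Legal
  - employee 7 (Jack): dept_id=1 -> matches Legal
  - employee 8 (Quinn): dept_id=3 -> matches Product
  - employee 9 (Fiona): dept_id=2 -> matches Security
So 2 of 9 rows are dropped.

SQL:
SELECT a.name, b.name AS department
FROM employees a
INNER JOIN departments b ON a.dept_id = b.id

Result:
name   | department
-------+-----------
Grace  | Security  
Victor | Product   
Chris  | Legal     
Dave   | Legal     
Jack   | Legal     
Quinn  | Product   
Fiona  | Security  


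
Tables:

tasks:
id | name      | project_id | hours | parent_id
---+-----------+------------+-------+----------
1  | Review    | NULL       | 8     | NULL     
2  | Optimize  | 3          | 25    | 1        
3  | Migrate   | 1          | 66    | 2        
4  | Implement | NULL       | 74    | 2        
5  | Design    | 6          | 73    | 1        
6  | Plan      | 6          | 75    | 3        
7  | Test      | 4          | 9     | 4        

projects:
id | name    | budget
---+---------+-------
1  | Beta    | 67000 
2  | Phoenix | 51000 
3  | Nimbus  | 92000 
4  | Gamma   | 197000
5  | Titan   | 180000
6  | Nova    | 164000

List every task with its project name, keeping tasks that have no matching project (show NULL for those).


LEFT JOIN keeps every row from tasks (the left table); where project_id has no match in projects, the project columns become NULL. Walk through each task:
  - task 1 (Review): project_id=NULL, no match -> kept with NULL
  - task 2 (Optimize): project_id=3 -> matches Nimbus
  - task 3 (Migrate): project_id=1 -> matches Beta
  - task 4 (Implement): project_id=NULL, no match -> kept with NULL
  - task 5 (Design): project_id=6 -> matches Nova
  - task 6 (Plan): project_id=6 -> matches Nova
  - task 7 (Test): project_id=4 -> matches Gamma
All 7 rows appear; 2 have NULL project.

SQL:
SELECT a.name, b.name AS project
FROM tasks a
LEFT JOIN projects b ON a.project_id = b.id

Result:
name      | project
----------+--------
Review    | NULL   
Optimize  | Nimbus 
Migrate   | Beta   
Implement | NULL   
Design    | Nova   
Plan      | Nova   
Test      | Gamma  


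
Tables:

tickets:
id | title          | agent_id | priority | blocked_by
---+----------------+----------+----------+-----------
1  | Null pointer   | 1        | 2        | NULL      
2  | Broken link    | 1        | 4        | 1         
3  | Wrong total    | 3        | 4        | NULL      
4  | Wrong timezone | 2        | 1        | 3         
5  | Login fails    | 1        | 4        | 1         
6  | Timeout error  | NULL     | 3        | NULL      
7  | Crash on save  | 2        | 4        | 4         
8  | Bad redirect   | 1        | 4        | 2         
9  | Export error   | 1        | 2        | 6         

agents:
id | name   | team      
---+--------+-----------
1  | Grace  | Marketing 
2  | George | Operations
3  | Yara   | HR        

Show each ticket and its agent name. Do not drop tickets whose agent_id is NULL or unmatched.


LEFT JOIN keeps every row from tickets (the left table); where agent_id has no match in agents, the agent columns become NULL. Walk through each ticket:
  - ticket 1 (Null pointer): agent_id=1 -> matches Grace
  - ticket 2 (Broken link): agent_id=1 -> matches Grace
  - ticket 3 (Wrong total): agent_id=3 -> matches Yara
  - ticket 4 (Wrong timezone): agent_id=2 -> matches George
  - ticket 5 (Login fails): agent_id=1 -> matches Grace
  - ticket 6 (Timeout error): agent_id=NULL, no match -> kept with NULL
  - ticket 7 (Crash on save): agent_id=2 -> matches George
  - ticket 8 (Bad redirect): agent_id=1 -> matches Grace
  - ticket 9 (Export error): agent_id=1 -> matches Grace
All 9 rows appear; 1 has NULL agent.

SQL:
SELECT a.title, b.name AS agent
FROM tickets a
LEFT JOIN agents b ON a.agent_id = b.id

Result:
title          | agent 
---------------+-------
Null pointer   | Grace 
Broken link    | Grace 
Wrong total    | Yara  
Wrong timezone | George
Login fails    | Grace 
Timeout error  | NULL  
Crash on save  | George
Bad redirect   | Grace 
Export error   | Grace 
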